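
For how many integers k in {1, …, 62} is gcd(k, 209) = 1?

Prime factors of 209: 11, 19. Count integers ≤ 62 divisible by none of them.
By inclusion–exclusion: 62 − ⌊62/11⌋ − ⌊62/19⌋ + ⌊62/209⌋ = 54.

54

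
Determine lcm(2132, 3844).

2132 = 2² · 13 · 41; 3844 = 2² · 31²
max exponents: 2² · 13 · 31² · 41 = 2048852

2048852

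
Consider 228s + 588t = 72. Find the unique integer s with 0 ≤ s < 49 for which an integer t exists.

gcd(228, 588) = 12 (Euclid: 588 = 2·228 + 132; 228 = 1·132 + 96; 132 = 1·96 + 36; 96 = 2·36 + 24; 36 = 1·24 + 12; 24 = 2·12 + 0), and 12 | 72.
Extended Euclid: 228·(-18) + 588·(7) = 12. Scale by 6: s₀ = -108.
General solution s = s₀ + 49k; reducing mod 49 gives s = 39 (and t = -15).

39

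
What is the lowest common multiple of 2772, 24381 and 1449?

lcm(2772, 24381) = 2772·24381/gcd = 67584132/63 = 1072764
lcm(1072764, 1449) = 1072764·1449/gcd = 1554435036/63 = 24673572

24673572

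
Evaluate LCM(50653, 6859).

347428927

gcd first: 50653 = 7·6859 + 2640; 6859 = 2·2640 + 1579; 2640 = 1·1579 + 1061; 1579 = 1·1061 + 518; 1061 = 2·518 + 25; 518 = 20·25 + 18; 25 = 1·18 + 7; 18 = 2·7 + 4; 7 = 1·4 + 3; 4 = 1·3 + 1; 3 = 3·1 + 0 → gcd = 1
lcm = 50653·6859/gcd = 347428927/1 = 347428927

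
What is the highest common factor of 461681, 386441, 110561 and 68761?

209

gcd(461681, 386441): 461681 = 1·386441 + 75240; 386441 = 5·75240 + 10241; 75240 = 7·10241 + 3553; 10241 = 2·3553 + 3135; 3553 = 1·3135 + 418; 3135 = 7·418 + 209; 418 = 2·209 + 0 → 209
gcd(209, 110561): 110561 = 529·209 + 0 → 209
gcd(209, 68761): 68761 = 329·209 + 0 → 209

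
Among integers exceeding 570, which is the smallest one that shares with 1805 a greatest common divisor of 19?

589

gcd(m, 1805) = 19 forces 19 | m; write m = 19s. Then gcd(19s, 19·95) = 19·gcd(s, 95), so need gcd(s, 95) = 1.
19s > 570 gives s ≥ 31. The least s ≥ 31 coprime to 95 is 31, so m = 19·31 = 589.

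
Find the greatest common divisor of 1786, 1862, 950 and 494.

38

1786 = 2 · 19 · 47; 1862 = 2 · 7² · 19; 950 = 2 · 5² · 19; 494 = 2 · 13 · 19
gcd takes min exponent of each prime: 2 · 19 = 38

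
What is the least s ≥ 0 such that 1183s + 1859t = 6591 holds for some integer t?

Reduce mod 1859: 1183s ≡ 6591 (mod 1859). With g = gcd(1183, 1859) = 169 dividing 6591, divide through: 7s ≡ 39 (mod 11).
Since gcd(7, 11) = 1, s ≡ 39·(7)⁻¹ ≡ 4 (mod 11). Smallest non-negative: 4.

4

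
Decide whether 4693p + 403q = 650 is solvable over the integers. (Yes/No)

By Bézout, 4693p + 403q = 650 has integer solutions iff gcd(4693, 403) | 650.
Euclid: 4693 = 11·403 + 260; 403 = 1·260 + 143; 260 = 1·143 + 117; 143 = 1·117 + 26; 117 = 4·26 + 13; 26 = 2·13 + 0. gcd = 13; 650 mod 13 = 0. Yes.

Yes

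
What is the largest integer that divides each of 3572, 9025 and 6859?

gcd(3572, 9025): 9025 = 2·3572 + 1881; 3572 = 1·1881 + 1691; 1881 = 1·1691 + 190; 1691 = 8·190 + 171; 190 = 1·171 + 19; 171 = 9·19 + 0 → 19
gcd(19, 6859): 6859 = 361·19 + 0 → 19

19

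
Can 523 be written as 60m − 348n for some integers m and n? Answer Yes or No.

No

By Bézout, 60m − 348n = 523 has integer solutions iff gcd(60, 348) | 523.
Euclid: 348 = 5·60 + 48; 60 = 1·48 + 12; 48 = 4·12 + 0. gcd = 12; 523 mod 12 = 7. No.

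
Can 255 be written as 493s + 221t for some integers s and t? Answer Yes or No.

gcd(493, 221): 493 = 2·221 + 51; 221 = 4·51 + 17; 51 = 3·17 + 0 → 17
17 divides 255, so a solution exists.

Yes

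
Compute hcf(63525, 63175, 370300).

63525 = 3 · 5² · 7 · 11²; 63175 = 5² · 7 · 19²; 370300 = 2² · 5² · 7 · 23²
gcd takes min exponent of each prime: 5² · 7 = 175

175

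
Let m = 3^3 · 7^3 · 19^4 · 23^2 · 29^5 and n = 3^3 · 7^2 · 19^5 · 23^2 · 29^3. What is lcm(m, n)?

248812130797303563819

max exponent per prime: 3^3 · 7^3 · 19^5 · 23^2 · 29^5 = 248812130797303563819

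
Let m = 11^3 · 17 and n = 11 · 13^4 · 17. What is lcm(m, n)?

max exponent per prime: 11^3 · 13^4 · 17 = 646249747

646249747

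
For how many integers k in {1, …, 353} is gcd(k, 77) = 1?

77 = 7·11. Inclusion–exclusion on these primes:
353 − ⌊353/7⌋ − ⌊353/11⌋ + ⌊353/77⌋ = 275

275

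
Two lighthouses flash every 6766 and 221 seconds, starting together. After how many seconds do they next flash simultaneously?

87958

6766 = 2 · 17 · 199; 221 = 13 · 17
max exponents: 2 · 13 · 17 · 199 = 87958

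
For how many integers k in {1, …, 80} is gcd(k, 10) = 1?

Prime factors of 10: 2, 5. Count integers ≤ 80 divisible by none of them.
By inclusion–exclusion: 80 − ⌊80/2⌋ − ⌊80/5⌋ + ⌊80/10⌋ = 32.

32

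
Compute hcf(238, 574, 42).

14

gcd(238, 574): 574 = 2·238 + 98; 238 = 2·98 + 42; 98 = 2·42 + 14; 42 = 3·14 + 0 → 14
gcd(14, 42): 42 = 3·14 + 0 → 14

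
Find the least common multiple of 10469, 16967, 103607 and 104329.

10469 = 19² · 29; 16967 = 19² · 47; 103607 = 7 · 19² · 41; 104329 = 17² · 19²
lcm takes max exponent of each prime: 7 · 17² · 19² · 29 · 41 · 47 = 40811522549

40811522549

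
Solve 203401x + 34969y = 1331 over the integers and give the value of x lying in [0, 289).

Reduce mod 34969: 203401x ≡ 1331 (mod 34969). With g = gcd(203401, 34969) = 121 dividing 1331, divide through: 1681x ≡ 11 (mod 289).
Since gcd(1681, 289) = 1, x ≡ 11·(1681)⁻¹ ≡ 207 (mod 289). Smallest non-negative: 207.

207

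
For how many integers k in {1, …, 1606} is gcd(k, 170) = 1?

Prime factors of 170: 2, 5, 17. Count integers ≤ 1606 divisible by none of them.
By inclusion–exclusion: 1606 − ⌊1606/2⌋ − ⌊1606/5⌋ − ⌊1606/17⌋ + ⌊1606/10⌋ + ⌊1606/34⌋ + ⌊1606/85⌋ − ⌊1606/170⌋ = 604.

604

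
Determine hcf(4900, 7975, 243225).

25

4900 = 2² · 5² · 7²; 7975 = 5² · 11 · 29; 243225 = 3² · 5² · 23 · 47
gcd takes min exponent of each prime: 5² = 25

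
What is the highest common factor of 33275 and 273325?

25

33275 = 5² · 11³
273325 = 5² · 13 · 29²
Common: 5² = 25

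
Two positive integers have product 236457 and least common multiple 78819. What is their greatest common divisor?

3

From gcd × lcm = uv: gcd = 236457 / 78819 = 3.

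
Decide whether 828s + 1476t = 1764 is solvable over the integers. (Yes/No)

Yes

By Bézout, 828s + 1476t = 1764 has integer solutions iff gcd(828, 1476) | 1764.
Euclid: 1476 = 1·828 + 648; 828 = 1·648 + 180; 648 = 3·180 + 108; 180 = 1·108 + 72; 108 = 1·72 + 36; 72 = 2·36 + 0. gcd = 36; 1764 mod 36 = 0. Yes.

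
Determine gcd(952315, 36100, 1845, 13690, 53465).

gcd(952315, 36100): 952315 = 26·36100 + 13715; 36100 = 2·13715 + 8670; 13715 = 1·8670 + 5045; 8670 = 1·5045 + 3625; 5045 = 1·3625 + 1420; 3625 = 2·1420 + 785; 1420 = 1·785 + 635; 785 = 1·635 + 150; 635 = 4·150 + 35; 150 = 4·35 + 10; 35 = 3·10 + 5; 10 = 2·5 + 0 → 5
gcd(5, 1845): 1845 = 369·5 + 0 → 5
gcd(5, 13690): 13690 = 2738·5 + 0 → 5
gcd(5, 53465): 53465 = 10693·5 + 0 → 5

5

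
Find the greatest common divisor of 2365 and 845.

5

2365 = 5 · 11 · 43
845 = 5 · 13²
Common: 5 = 5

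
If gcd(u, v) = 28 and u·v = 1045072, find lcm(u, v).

Since gcd(u,v)·lcm(u,v) = uv, lcm = 1045072/28 = 37324.

37324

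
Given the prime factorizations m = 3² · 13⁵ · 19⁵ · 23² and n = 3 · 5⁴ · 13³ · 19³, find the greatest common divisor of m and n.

min exponent per shared prime: 3 · 13³ · 19³ = 45207669

45207669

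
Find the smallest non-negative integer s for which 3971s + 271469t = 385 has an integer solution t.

547

Reduce mod 271469: 3971s ≡ 385 (mod 271469). With g = gcd(3971, 271469) = 11 dividing 385, divide through: 361s ≡ 35 (mod 24679).
Since gcd(361, 24679) = 1, s ≡ 35·(361)⁻¹ ≡ 547 (mod 24679). Smallest non-negative: 547.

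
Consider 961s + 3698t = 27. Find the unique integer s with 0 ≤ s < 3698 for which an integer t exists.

gcd(961, 3698) = 1 (Euclid: 3698 = 3·961 + 815; 961 = 1·815 + 146; 815 = 5·146 + 85; 146 = 1·85 + 61; 85 = 1·61 + 24; 61 = 2·24 + 13; 24 = 1·13 + 11; 13 = 1·11 + 2; 11 = 5·2 + 1; 2 = 2·1 + 0), and 1 | 27.
Extended Euclid: 961·(-1697) + 3698·(441) = 1. Scale by 27: s₀ = -45819.
General solution s = s₀ + 3698k; reducing mod 3698 gives s = 2255 (and t = -586).

2255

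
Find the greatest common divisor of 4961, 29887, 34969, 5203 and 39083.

121

gcd(4961, 29887): 29887 = 6·4961 + 121; 4961 = 41·121 + 0 → 121
gcd(121, 34969): 34969 = 289·121 + 0 → 121
gcd(121, 5203): 5203 = 43·121 + 0 → 121
gcd(121, 39083): 39083 = 323·121 + 0 → 121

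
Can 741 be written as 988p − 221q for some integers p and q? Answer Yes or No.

Yes

gcd(988, 221): 988 = 4·221 + 104; 221 = 2·104 + 13; 104 = 8·13 + 0 → 13
13 divides 741, so a solution exists.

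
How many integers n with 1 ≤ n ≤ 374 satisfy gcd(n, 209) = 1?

322

209 = 11·19. Inclusion–exclusion on these primes:
374 − ⌊374/11⌋ − ⌊374/19⌋ + ⌊374/209⌋ = 322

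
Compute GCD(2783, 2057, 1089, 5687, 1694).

2783 = 11² · 23; 2057 = 11² · 17; 1089 = 3² · 11²; 5687 = 11² · 47; 1694 = 2 · 7 · 11²
gcd takes min exponent of each prime: 11² = 121

121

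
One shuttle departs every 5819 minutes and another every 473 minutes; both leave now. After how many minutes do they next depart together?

250217

5819 = 11 · 23²; 473 = 11 · 43
max exponents: 11 · 23² · 43 = 250217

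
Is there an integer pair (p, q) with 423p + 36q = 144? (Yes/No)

By Bézout, 423p + 36q = 144 has integer solutions iff gcd(423, 36) | 144.
Euclid: 423 = 11·36 + 27; 36 = 1·27 + 9; 27 = 3·9 + 0. gcd = 9; 144 mod 9 = 0. Yes.

Yes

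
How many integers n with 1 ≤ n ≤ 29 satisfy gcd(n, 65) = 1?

65 = 5·13. Inclusion–exclusion on these primes:
29 − ⌊29/5⌋ − ⌊29/13⌋ + ⌊29/65⌋ = 22

22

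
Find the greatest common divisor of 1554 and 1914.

Euclid: 1914 = 1·1554 + 360; 1554 = 4·360 + 114; 360 = 3·114 + 18; 114 = 6·18 + 6; 18 = 3·6 + 0. Last nonzero remainder: 6.

6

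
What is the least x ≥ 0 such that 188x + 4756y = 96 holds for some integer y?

Euclid: 4756 = 25·188 + 56; 188 = 3·56 + 20; 56 = 2·20 + 16; 20 = 1·16 + 4; 16 = 4·4 + 0 → gcd = 4; 96 = 4·24.
Back-substitution yields 188·(253) + 4756·(-10) = 4, so one solution is x = 253·24 = 6072, y = -10·24 = -240.
Solutions in x differ by 4756/4 = 1189; the one in [0, 1189) is 6072 mod 1189 = 127.

127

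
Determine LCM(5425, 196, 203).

4405100

5425 = 5² · 7 · 31; 196 = 2² · 7²; 203 = 7 · 29
lcm takes max exponent of each prime: 2² · 5² · 7² · 29 · 31 = 4405100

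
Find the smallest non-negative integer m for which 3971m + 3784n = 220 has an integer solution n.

244

Euclid: 3971 = 1·3784 + 187; 3784 = 20·187 + 44; 187 = 4·44 + 11; 44 = 4·11 + 0 → gcd = 11; 220 = 11·20.
Back-substitution yields 3971·(81) + 3784·(-85) = 11, so one solution is m = 81·20 = 1620, n = -85·20 = -1700.
Solutions in m differ by 3784/11 = 344; the one in [0, 344) is 1620 mod 344 = 244.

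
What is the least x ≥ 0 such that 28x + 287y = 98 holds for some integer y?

24

gcd(28, 287) = 7 (Euclid: 287 = 10·28 + 7; 28 = 4·7 + 0), and 7 | 98.
Extended Euclid: 28·(-10) + 287·(1) = 7. Scale by 14: x₀ = -140.
General solution x = x₀ + 41t; reducing mod 41 gives x = 24 (and y = -2).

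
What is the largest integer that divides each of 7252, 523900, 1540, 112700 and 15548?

4

gcd(7252, 523900): 523900 = 72·7252 + 1756; 7252 = 4·1756 + 228; 1756 = 7·228 + 160; 228 = 1·160 + 68; 160 = 2·68 + 24; 68 = 2·24 + 20; 24 = 1·20 + 4; 20 = 5·4 + 0 → 4
gcd(4, 1540): 1540 = 385·4 + 0 → 4
gcd(4, 112700): 112700 = 28175·4 + 0 → 4
gcd(4, 15548): 15548 = 3887·4 + 0 → 4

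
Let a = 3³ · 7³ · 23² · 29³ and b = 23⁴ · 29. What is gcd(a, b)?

min exponent per shared prime: 23² · 29 = 15341

15341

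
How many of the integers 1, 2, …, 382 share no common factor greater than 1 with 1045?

263

Prime factors of 1045: 5, 11, 19. Count integers ≤ 382 divisible by none of them.
By inclusion–exclusion: 382 − ⌊382/5⌋ − ⌊382/11⌋ − ⌊382/19⌋ + ⌊382/55⌋ + ⌊382/95⌋ + ⌊382/209⌋ − ⌊382/1045⌋ = 263.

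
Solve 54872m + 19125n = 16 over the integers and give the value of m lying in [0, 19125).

11828

gcd(54872, 19125) = 1 (Euclid: 54872 = 2·19125 + 16622; 19125 = 1·16622 + 2503; 16622 = 6·2503 + 1604; 2503 = 1·1604 + 899; 1604 = 1·899 + 705; 899 = 1·705 + 194; 705 = 3·194 + 123; 194 = 1·123 + 71; 123 = 1·71 + 52; 71 = 1·52 + 19; 52 = 2·19 + 14; 19 = 1·14 + 5; 14 = 2·5 + 4; 5 = 1·4 + 1; 4 = 4·1 + 0), and 1 | 16.
Extended Euclid: 54872·(-4042) + 19125·(11597) = 1. Scale by 16: m₀ = -64672.
General solution m = m₀ + 19125t; reducing mod 19125 gives m = 11828 (and n = -33936).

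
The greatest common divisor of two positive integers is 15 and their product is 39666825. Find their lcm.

For any two positive integers, gcd × lcm equals their product. Hence lcm = 39666825 / 15 = 2644455.

2644455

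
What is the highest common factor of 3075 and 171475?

25

Euclid: 171475 = 55·3075 + 2350; 3075 = 1·2350 + 725; 2350 = 3·725 + 175; 725 = 4·175 + 25; 175 = 7·25 + 0. Last nonzero remainder: 25.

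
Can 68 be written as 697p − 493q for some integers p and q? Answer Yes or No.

Yes

gcd(697, 493): 697 = 1·493 + 204; 493 = 2·204 + 85; 204 = 2·85 + 34; 85 = 2·34 + 17; 34 = 2·17 + 0 → 17
17 divides 68, so a solution exists.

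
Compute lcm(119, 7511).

127687

gcd first: 7511 = 63·119 + 14; 119 = 8·14 + 7; 14 = 2·7 + 0 → gcd = 7
lcm = 119·7511/gcd = 893809/7 = 127687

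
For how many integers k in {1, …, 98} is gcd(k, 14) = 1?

42

Prime factors of 14: 2, 7. Count integers ≤ 98 divisible by none of them.
By inclusion–exclusion: 98 − ⌊98/2⌋ − ⌊98/7⌋ + ⌊98/14⌋ = 42.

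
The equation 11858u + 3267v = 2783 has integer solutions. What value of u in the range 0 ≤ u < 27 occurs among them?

22

Reduce mod 3267: 11858u ≡ 2783 (mod 3267). With g = gcd(11858, 3267) = 121 dividing 2783, divide through: 98u ≡ 23 (mod 27).
Since gcd(98, 27) = 1, u ≡ 23·(98)⁻¹ ≡ 22 (mod 27). Smallest non-negative: 22.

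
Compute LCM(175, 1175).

8225

gcd first: 1175 = 6·175 + 125; 175 = 1·125 + 50; 125 = 2·50 + 25; 50 = 2·25 + 0 → gcd = 25
lcm = 175·1175/gcd = 205625/25 = 8225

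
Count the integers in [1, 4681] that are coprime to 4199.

3852

4199 = 13·17·19. Inclusion–exclusion on these primes:
4681 − ⌊4681/13⌋ − ⌊4681/17⌋ − ⌊4681/19⌋ + ⌊4681/221⌋ + ⌊4681/247⌋ + ⌊4681/323⌋ − ⌊4681/4199⌋ = 3852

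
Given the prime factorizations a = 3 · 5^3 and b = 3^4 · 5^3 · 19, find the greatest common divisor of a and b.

375

min exponent per shared prime: 3 · 5^3 = 375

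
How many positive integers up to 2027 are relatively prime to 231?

1054

Prime factors of 231: 3, 7, 11. Count integers ≤ 2027 divisible by none of them.
By inclusion–exclusion: 2027 − ⌊2027/3⌋ − ⌊2027/7⌋ − ⌊2027/11⌋ + ⌊2027/21⌋ + ⌊2027/33⌋ + ⌊2027/77⌋ − ⌊2027/231⌋ = 1054.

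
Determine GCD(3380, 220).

20

3380 = 2² · 5 · 13²
220 = 2² · 5 · 11
Common: 2² · 5 = 20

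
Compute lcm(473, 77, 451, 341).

473 = 11 · 43; 77 = 7 · 11; 451 = 11 · 41; 341 = 11 · 31
lcm takes max exponent of each prime: 7 · 11 · 31 · 41 · 43 = 4208281

4208281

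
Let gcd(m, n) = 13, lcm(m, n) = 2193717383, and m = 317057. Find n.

m·n = gcd·lcm = 13·2193717383 = 28518325979, so n = 28518325979/317057 = 89947.

89947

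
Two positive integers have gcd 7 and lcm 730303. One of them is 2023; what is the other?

2527

a·b = gcd·lcm = 7·730303 = 5112121, so b = 5112121/2023 = 2527.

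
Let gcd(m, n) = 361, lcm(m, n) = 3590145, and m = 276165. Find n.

Using mn = gcd(m,n)·lcm(m,n) = 361·3590145 = 1296042345, we get n = 1296042345/276165 = 4693.

4693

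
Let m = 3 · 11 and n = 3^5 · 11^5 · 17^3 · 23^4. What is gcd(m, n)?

33

min exponent per shared prime: 3 · 11 = 33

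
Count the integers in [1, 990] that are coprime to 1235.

693

1235 = 5·13·19. Inclusion–exclusion on these primes:
990 − ⌊990/5⌋ − ⌊990/13⌋ − ⌊990/19⌋ + ⌊990/65⌋ + ⌊990/95⌋ + ⌊990/247⌋ − ⌊990/1235⌋ = 693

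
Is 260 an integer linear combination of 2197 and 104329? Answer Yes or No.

Yes

gcd(2197, 104329): 104329 = 47·2197 + 1070; 2197 = 2·1070 + 57; 1070 = 18·57 + 44; 57 = 1·44 + 13; 44 = 3·13 + 5; 13 = 2·5 + 3; 5 = 1·3 + 2; 3 = 1·2 + 1; 2 = 2·1 + 0 → 1
1 divides 260, so a solution exists.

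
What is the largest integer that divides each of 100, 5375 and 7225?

25

gcd(100, 5375): 5375 = 53·100 + 75; 100 = 1·75 + 25; 75 = 3·25 + 0 → 25
gcd(25, 7225): 7225 = 289·25 + 0 → 25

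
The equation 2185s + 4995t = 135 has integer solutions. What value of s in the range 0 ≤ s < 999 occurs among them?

Reduce mod 4995: 2185s ≡ 135 (mod 4995). With g = gcd(2185, 4995) = 5 dividing 135, divide through: 437s ≡ 27 (mod 999).
Since gcd(437, 999) = 1, s ≡ 27·(437)⁻¹ ≡ 567 (mod 999). Smallest non-negative: 567.

567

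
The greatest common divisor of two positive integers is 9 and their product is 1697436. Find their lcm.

188604

gcd·lcm = product, so lcm = 1697436/9 = 188604.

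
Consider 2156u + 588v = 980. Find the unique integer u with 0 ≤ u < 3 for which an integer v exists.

gcd(2156, 588) = 196 (Euclid: 2156 = 3·588 + 392; 588 = 1·392 + 196; 392 = 2·196 + 0), and 196 | 980.
Extended Euclid: 2156·(-1) + 588·(4) = 196. Scale by 5: u₀ = -5.
General solution u = u₀ + 3t; reducing mod 3 gives u = 1 (and v = -2).

1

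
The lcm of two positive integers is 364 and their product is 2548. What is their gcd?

From gcd × lcm = ab: gcd = 2548 / 364 = 7.

7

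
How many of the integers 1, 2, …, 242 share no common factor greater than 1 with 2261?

Prime factors of 2261: 7, 17, 19. Count integers ≤ 242 divisible by none of them.
By inclusion–exclusion: 242 − ⌊242/7⌋ − ⌊242/17⌋ − ⌊242/19⌋ + ⌊242/119⌋ + ⌊242/133⌋ + ⌊242/323⌋ − ⌊242/2261⌋ = 185.

185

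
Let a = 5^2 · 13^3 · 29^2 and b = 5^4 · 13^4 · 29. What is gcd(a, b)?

1592825

min exponent per shared prime: 5^2 · 13^3 · 29 = 1592825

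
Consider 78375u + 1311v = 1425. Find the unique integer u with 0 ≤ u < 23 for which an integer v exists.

18

Euclid: 78375 = 59·1311 + 1026; 1311 = 1·1026 + 285; 1026 = 3·285 + 171; 285 = 1·171 + 114; 171 = 1·114 + 57; 114 = 2·57 + 0 → gcd = 57; 1425 = 57·25.
Back-substitution yields 78375·(9) + 1311·(-538) = 57, so one solution is u = 9·25 = 225, v = -538·25 = -13450.
Solutions in u differ by 1311/57 = 23; the one in [0, 23) is 225 mod 23 = 18.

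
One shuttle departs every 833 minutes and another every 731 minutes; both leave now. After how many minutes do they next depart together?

833 = 7² · 17; 731 = 17 · 43
max exponents: 7² · 17 · 43 = 35819

35819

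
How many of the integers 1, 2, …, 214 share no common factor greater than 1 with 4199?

4199 = 13·17·19. Inclusion–exclusion on these primes:
214 − ⌊214/13⌋ − ⌊214/17⌋ − ⌊214/19⌋ + ⌊214/221⌋ + ⌊214/247⌋ + ⌊214/323⌋ − ⌊214/4199⌋ = 175

175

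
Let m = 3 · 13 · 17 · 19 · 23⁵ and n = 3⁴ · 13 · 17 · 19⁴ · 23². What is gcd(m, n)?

6663813

min exponent per shared prime: 3 · 13 · 17 · 19 · 23² = 6663813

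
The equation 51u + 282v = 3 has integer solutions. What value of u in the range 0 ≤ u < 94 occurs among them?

Reduce mod 282: 51u ≡ 3 (mod 282). With g = gcd(51, 282) = 3 dividing 3, divide through: 17u ≡ 1 (mod 94).
Since gcd(17, 94) = 1, u ≡ 1·(17)⁻¹ ≡ 83 (mod 94). Smallest non-negative: 83.

83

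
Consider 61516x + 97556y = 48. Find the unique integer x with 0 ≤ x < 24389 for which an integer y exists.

Euclid: 97556 = 1·61516 + 36040; 61516 = 1·36040 + 25476; 36040 = 1·25476 + 10564; 25476 = 2·10564 + 4348; 10564 = 2·4348 + 1868; 4348 = 2·1868 + 612; 1868 = 3·612 + 32; 612 = 19·32 + 4; 32 = 8·4 + 0 → gcd = 4; 48 = 4·12.
Back-substitution yields 61516·(3029) + 97556·(-1910) = 4, so one solution is x = 3029·12 = 36348, y = -1910·12 = -22920.
Solutions in x differ by 97556/4 = 24389; the one in [0, 24389) is 36348 mod 24389 = 11959.

11959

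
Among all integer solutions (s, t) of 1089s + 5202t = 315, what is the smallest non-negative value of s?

349

gcd(1089, 5202) = 9 (Euclid: 5202 = 4·1089 + 846; 1089 = 1·846 + 243; 846 = 3·243 + 117; 243 = 2·117 + 9; 117 = 13·9 + 0), and 9 | 315.
Extended Euclid: 1089·(43) + 5202·(-9) = 9. Scale by 35: s₀ = 1505.
General solution s = s₀ + 578k; reducing mod 578 gives s = 349 (and t = -73).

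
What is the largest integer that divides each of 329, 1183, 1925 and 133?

gcd(329, 1183): 1183 = 3·329 + 196; 329 = 1·196 + 133; 196 = 1·133 + 63; 133 = 2·63 + 7; 63 = 9·7 + 0 → 7
gcd(7, 1925): 1925 = 275·7 + 0 → 7
gcd(7, 133): 133 = 19·7 + 0 → 7

7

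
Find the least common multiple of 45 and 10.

90

gcd first: 45 = 4·10 + 5; 10 = 2·5 + 0 → gcd = 5
lcm = 45·10/gcd = 450/5 = 90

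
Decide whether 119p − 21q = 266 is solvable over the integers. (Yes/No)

Yes

gcd(119, 21): 119 = 5·21 + 14; 21 = 1·14 + 7; 14 = 2·7 + 0 → 7
7 divides 266, so a solution exists.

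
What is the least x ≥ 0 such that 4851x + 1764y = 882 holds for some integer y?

gcd(4851, 1764) = 441 (Euclid: 4851 = 2·1764 + 1323; 1764 = 1·1323 + 441; 1323 = 3·441 + 0), and 441 | 882.
Extended Euclid: 4851·(-1) + 1764·(3) = 441. Scale by 2: x₀ = -2.
General solution x = x₀ + 4t; reducing mod 4 gives x = 2 (and y = -5).

2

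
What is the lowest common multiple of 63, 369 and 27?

lcm(63, 369) = 63·369/gcd = 23247/9 = 2583
lcm(2583, 27) = 2583·27/gcd = 69741/9 = 7749

7749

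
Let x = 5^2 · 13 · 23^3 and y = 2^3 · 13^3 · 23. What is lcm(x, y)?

5346179800

max exponent per prime: 2^3 · 5^2 · 13^3 · 23^3 = 5346179800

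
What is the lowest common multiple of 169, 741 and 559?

lcm(169, 741) = 169·741/gcd = 125229/13 = 9633
lcm(9633, 559) = 9633·559/gcd = 5384847/13 = 414219

414219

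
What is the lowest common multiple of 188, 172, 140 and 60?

848820

188 = 2² · 47; 172 = 2² · 43; 140 = 2² · 5 · 7; 60 = 2² · 3 · 5
lcm takes max exponent of each prime: 2² · 3 · 5 · 7 · 43 · 47 = 848820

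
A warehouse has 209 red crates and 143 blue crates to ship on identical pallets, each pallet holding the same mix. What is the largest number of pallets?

209 = 11 · 19
143 = 11 · 13
Common: 11 = 11

11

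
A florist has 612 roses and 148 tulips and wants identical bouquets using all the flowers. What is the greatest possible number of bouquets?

Euclid: 612 = 4·148 + 20; 148 = 7·20 + 8; 20 = 2·8 + 4; 8 = 2·4 + 0. Last nonzero remainder: 4.

4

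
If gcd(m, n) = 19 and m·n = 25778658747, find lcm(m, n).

1356771513

gcd·lcm = product, so lcm = 25778658747/19 = 1356771513.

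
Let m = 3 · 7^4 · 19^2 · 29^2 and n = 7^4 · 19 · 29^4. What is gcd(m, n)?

38365579

min exponent per shared prime: 7^4 · 19 · 29^2 = 38365579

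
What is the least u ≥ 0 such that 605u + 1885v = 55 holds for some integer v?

Euclid: 1885 = 3·605 + 70; 605 = 8·70 + 45; 70 = 1·45 + 25; 45 = 1·25 + 20; 25 = 1·20 + 5; 20 = 4·5 + 0 → gcd = 5; 55 = 5·11.
Back-substitution yields 605·(-81) + 1885·(26) = 5, so one solution is u = -81·11 = -891, v = 26·11 = 286.
Solutions in u differ by 1885/5 = 377; the one in [0, 377) is -891 mod 377 = 240.

240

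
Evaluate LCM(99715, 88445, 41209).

30273573715

99715 = 5 · 7² · 11 · 37; 88445 = 5 · 7² · 19²; 41209 = 7² · 29²
lcm takes max exponent of each prime: 5 · 7² · 11 · 19² · 29² · 37 = 30273573715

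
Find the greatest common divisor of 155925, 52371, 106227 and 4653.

gcd(155925, 52371): 155925 = 2·52371 + 51183; 52371 = 1·51183 + 1188; 51183 = 43·1188 + 99; 1188 = 12·99 + 0 → 99
gcd(99, 106227): 106227 = 1073·99 + 0 → 99
gcd(99, 4653): 4653 = 47·99 + 0 → 99

99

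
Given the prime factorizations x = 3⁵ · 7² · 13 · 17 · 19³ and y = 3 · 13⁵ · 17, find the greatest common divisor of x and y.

min exponent per shared prime: 3 · 13 · 17 = 663

663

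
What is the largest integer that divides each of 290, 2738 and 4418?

gcd(290, 2738): 2738 = 9·290 + 128; 290 = 2·128 + 34; 128 = 3·34 + 26; 34 = 1·26 + 8; 26 = 3·8 + 2; 8 = 4·2 + 0 → 2
gcd(2, 4418): 4418 = 2209·2 + 0 → 2

2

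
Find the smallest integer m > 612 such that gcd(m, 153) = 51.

663

Multiples of 51 above 612: 51·13, 51·14, … . Need the cofactor coprime to 153/51 = 3.
Checking s = 13, 14, … the first with gcd(s, 3) = 1 is s = 13, giving 663.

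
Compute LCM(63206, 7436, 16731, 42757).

lcm(63206, 7436) = 63206·7436/gcd = 469999816/3718 = 126412
lcm(126412, 16731) = 126412·16731/gcd = 2114999172/1859 = 1137708
lcm(1137708, 42757) = 1137708·42757/gcd = 48644980956/1859 = 26167284

26167284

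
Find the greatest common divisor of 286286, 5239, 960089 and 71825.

gcd(286286, 5239): 286286 = 54·5239 + 3380; 5239 = 1·3380 + 1859; 3380 = 1·1859 + 1521; 1859 = 1·1521 + 338; 1521 = 4·338 + 169; 338 = 2·169 + 0 → 169
gcd(169, 960089): 960089 = 5681·169 + 0 → 169
gcd(169, 71825): 71825 = 425·169 + 0 → 169

169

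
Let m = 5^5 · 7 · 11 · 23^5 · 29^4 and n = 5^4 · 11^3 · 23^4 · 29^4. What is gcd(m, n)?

1360742778456875

min exponent per shared prime: 5^4 · 11 · 23^4 · 29^4 = 1360742778456875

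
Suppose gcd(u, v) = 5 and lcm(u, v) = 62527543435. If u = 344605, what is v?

u·v = gcd·lcm = 5·62527543435 = 312637717175, so v = 312637717175/344605 = 907235.

907235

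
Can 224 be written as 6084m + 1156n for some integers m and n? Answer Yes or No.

Yes

By Bézout, 6084m + 1156n = 224 has integer solutions iff gcd(6084, 1156) | 224.
Euclid: 6084 = 5·1156 + 304; 1156 = 3·304 + 244; 304 = 1·244 + 60; 244 = 4·60 + 4; 60 = 15·4 + 0. gcd = 4; 224 mod 4 = 0. Yes.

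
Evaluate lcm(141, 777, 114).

1387722

141 = 3 · 47; 777 = 3 · 7 · 37; 114 = 2 · 3 · 19
lcm takes max exponent of each prime: 2 · 3 · 7 · 19 · 37 · 47 = 1387722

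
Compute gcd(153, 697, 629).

17

gcd(153, 697): 697 = 4·153 + 85; 153 = 1·85 + 68; 85 = 1·68 + 17; 68 = 4·17 + 0 → 17
gcd(17, 629): 629 = 37·17 + 0 → 17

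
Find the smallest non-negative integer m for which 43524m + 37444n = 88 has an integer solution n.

gcd(43524, 37444) = 4 (Euclid: 43524 = 1·37444 + 6080; 37444 = 6·6080 + 964; 6080 = 6·964 + 296; 964 = 3·296 + 76; 296 = 3·76 + 68; 76 = 1·68 + 8; 68 = 8·8 + 4; 8 = 2·4 + 0), and 4 | 88.
Extended Euclid: 43524·(4428) + 37444·(-5147) = 4. Scale by 22: m₀ = 97416.
General solution m = m₀ + 9361t; reducing mod 9361 gives m = 3806 (and n = -4424).

3806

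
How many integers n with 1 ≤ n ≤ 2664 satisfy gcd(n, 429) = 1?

429 = 3·11·13. Inclusion–exclusion on these primes:
2664 − ⌊2664/3⌋ − ⌊2664/11⌋ − ⌊2664/13⌋ + ⌊2664/33⌋ + ⌊2664/39⌋ + ⌊2664/143⌋ − ⌊2664/429⌋ = 1490

1490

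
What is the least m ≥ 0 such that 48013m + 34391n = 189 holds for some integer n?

4451

Euclid: 48013 = 1·34391 + 13622; 34391 = 2·13622 + 7147; 13622 = 1·7147 + 6475; 7147 = 1·6475 + 672; 6475 = 9·672 + 427; 672 = 1·427 + 245; 427 = 1·245 + 182; 245 = 1·182 + 63; 182 = 2·63 + 56; 63 = 1·56 + 7; 56 = 8·7 + 0 → gcd = 7; 189 = 7·27.
Back-substitution yields 48013·(-563) + 34391·(786) = 7, so one solution is m = -563·27 = -15201, n = 786·27 = 21222.
Solutions in m differ by 34391/7 = 4913; the one in [0, 4913) is -15201 mod 4913 = 4451.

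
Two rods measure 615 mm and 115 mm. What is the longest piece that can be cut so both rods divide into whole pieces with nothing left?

Euclid: 615 = 5·115 + 40; 115 = 2·40 + 35; 40 = 1·35 + 5; 35 = 7·5 + 0. Last nonzero remainder: 5.

5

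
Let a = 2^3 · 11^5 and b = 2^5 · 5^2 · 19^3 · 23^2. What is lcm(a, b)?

467487375968800

max exponent per prime: 2^5 · 5^2 · 11^5 · 19^3 · 23^2 = 467487375968800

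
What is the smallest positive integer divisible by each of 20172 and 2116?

gcd first: 20172 = 9·2116 + 1128; 2116 = 1·1128 + 988; 1128 = 1·988 + 140; 988 = 7·140 + 8; 140 = 17·8 + 4; 8 = 2·4 + 0 → gcd = 4
lcm = 20172·2116/gcd = 42683952/4 = 10670988

10670988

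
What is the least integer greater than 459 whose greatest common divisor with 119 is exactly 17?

Multiples of 17 above 459: 17·28, 17·29, … . Need the cofactor coprime to 119/17 = 7.
Checking s = 28, 29, … the first with gcd(s, 7) = 1 is s = 29, giving 493.

493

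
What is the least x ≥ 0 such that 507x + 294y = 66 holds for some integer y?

Reduce mod 294: 507x ≡ 66 (mod 294). With g = gcd(507, 294) = 3 dividing 66, divide through: 169x ≡ 22 (mod 98).
Since gcd(169, 98) = 1, x ≡ 22·(169)⁻¹ ≡ 50 (mod 98). Smallest non-negative: 50.

50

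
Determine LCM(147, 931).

gcd first: 931 = 6·147 + 49; 147 = 3·49 + 0 → gcd = 49
lcm = 147·931/gcd = 136857/49 = 2793

2793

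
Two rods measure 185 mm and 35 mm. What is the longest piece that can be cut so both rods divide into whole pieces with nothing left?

5

185 = 5 · 37
35 = 5 · 7
Common: 5 = 5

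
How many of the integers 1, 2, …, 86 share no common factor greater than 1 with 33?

33 = 3·11. Inclusion–exclusion on these primes:
86 − ⌊86/3⌋ − ⌊86/11⌋ + ⌊86/33⌋ = 53

53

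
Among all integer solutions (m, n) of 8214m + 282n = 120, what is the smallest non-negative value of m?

19

gcd(8214, 282) = 6 (Euclid: 8214 = 29·282 + 36; 282 = 7·36 + 30; 36 = 1·30 + 6; 30 = 5·6 + 0), and 6 | 120.
Extended Euclid: 8214·(8) + 282·(-233) = 6. Scale by 20: m₀ = 160.
General solution m = m₀ + 47t; reducing mod 47 gives m = 19 (and n = -553).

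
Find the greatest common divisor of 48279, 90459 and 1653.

57

48279 = 3 · 7 · 11² · 19; 90459 = 3² · 19 · 23²; 1653 = 3 · 19 · 29
gcd takes min exponent of each prime: 3 · 19 = 57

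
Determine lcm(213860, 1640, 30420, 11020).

14696848852920

lcm(213860, 1640) = 213860·1640/gcd = 350730400/20 = 17536520
lcm(17536520, 30420) = 17536520·30420/gcd = 533460938400/20 = 26673046920
lcm(26673046920, 11020) = 26673046920·11020/gcd = 293936977058400/20 = 14696848852920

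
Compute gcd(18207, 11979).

18207 = 3² · 7 · 17²
11979 = 3² · 11³
Common: 3² = 9

9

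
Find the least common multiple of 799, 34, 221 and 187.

228514

799 = 17 · 47; 34 = 2 · 17; 221 = 13 · 17; 187 = 11 · 17
lcm takes max exponent of each prime: 2 · 11 · 13 · 17 · 47 = 228514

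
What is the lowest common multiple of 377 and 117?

3393

377 = 13 · 29; 117 = 3² · 13
max exponents: 3² · 13 · 29 = 3393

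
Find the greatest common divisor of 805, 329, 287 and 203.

7

gcd(805, 329): 805 = 2·329 + 147; 329 = 2·147 + 35; 147 = 4·35 + 7; 35 = 5·7 + 0 → 7
gcd(7, 287): 287 = 41·7 + 0 → 7
gcd(7, 203): 203 = 29·7 + 0 → 7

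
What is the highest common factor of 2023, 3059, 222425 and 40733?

7

2023 = 7 · 17²; 3059 = 7 · 19 · 23; 222425 = 5² · 7 · 31 · 41; 40733 = 7 · 11 · 23²
gcd takes min exponent of each prime: 7 = 7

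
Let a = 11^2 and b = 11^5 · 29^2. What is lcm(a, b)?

135443891

max exponent per prime: 11^5 · 29^2 = 135443891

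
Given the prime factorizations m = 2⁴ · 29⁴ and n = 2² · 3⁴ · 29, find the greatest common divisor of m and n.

116

min exponent per shared prime: 2² · 29 = 116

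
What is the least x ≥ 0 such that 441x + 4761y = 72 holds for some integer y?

432

Euclid: 4761 = 10·441 + 351; 441 = 1·351 + 90; 351 = 3·90 + 81; 90 = 1·81 + 9; 81 = 9·9 + 0 → gcd = 9; 72 = 9·8.
Back-substitution yields 441·(54) + 4761·(-5) = 9, so one solution is x = 54·8 = 432, y = -5·8 = -40.
Solutions in x differ by 4761/9 = 529; the one in [0, 529) is 432 mod 529 = 432.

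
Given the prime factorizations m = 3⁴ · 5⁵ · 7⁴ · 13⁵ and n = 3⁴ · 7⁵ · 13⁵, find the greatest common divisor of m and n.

72209433933

min exponent per shared prime: 3⁴ · 7⁴ · 13⁵ = 72209433933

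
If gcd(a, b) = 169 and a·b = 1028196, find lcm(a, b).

6084

For any two positive integers, gcd × lcm equals their product. Hence lcm = 1028196 / 169 = 6084.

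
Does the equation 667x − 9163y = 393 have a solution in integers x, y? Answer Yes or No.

Yes

gcd(667, 9163): 9163 = 13·667 + 492; 667 = 1·492 + 175; 492 = 2·175 + 142; 175 = 1·142 + 33; 142 = 4·33 + 10; 33 = 3·10 + 3; 10 = 3·3 + 1; 3 = 3·1 + 0 → 1
1 divides 393, so a solution exists.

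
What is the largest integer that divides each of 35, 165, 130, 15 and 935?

5

gcd(35, 165): 165 = 4·35 + 25; 35 = 1·25 + 10; 25 = 2·10 + 5; 10 = 2·5 + 0 → 5
gcd(5, 130): 130 = 26·5 + 0 → 5
gcd(5, 15): 15 = 3·5 + 0 → 5
gcd(5, 935): 935 = 187·5 + 0 → 5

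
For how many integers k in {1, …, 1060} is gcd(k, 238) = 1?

427

238 = 2·7·17. Inclusion–exclusion on these primes:
1060 − ⌊1060/2⌋ − ⌊1060/7⌋ − ⌊1060/17⌋ + ⌊1060/14⌋ + ⌊1060/34⌋ + ⌊1060/119⌋ − ⌊1060/238⌋ = 427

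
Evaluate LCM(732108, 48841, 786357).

328159357812

732108 = 2² · 3 · 13² · 19²; 48841 = 13² · 17²; 786357 = 3² · 11 · 13² · 47
lcm takes max exponent of each prime: 2² · 3² · 11 · 13² · 17² · 19² · 47 = 328159357812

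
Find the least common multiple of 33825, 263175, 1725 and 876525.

100014132075

33825 = 3 · 5² · 11 · 41; 263175 = 3 · 5² · 11² · 29; 1725 = 3 · 5² · 23; 876525 = 3 · 5² · 13 · 29 · 31
lcm takes max exponent of each prime: 3 · 5² · 11² · 13 · 23 · 29 · 31 · 41 = 100014132075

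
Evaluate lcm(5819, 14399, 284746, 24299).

5819 = 11 · 23²; 14399 = 7 · 11² · 17; 284746 = 2 · 7 · 11 · 43²; 24299 = 11 · 47²
lcm takes max exponent of each prime: 2 · 7 · 11² · 17 · 23² · 43² · 47² = 62222954184622

62222954184622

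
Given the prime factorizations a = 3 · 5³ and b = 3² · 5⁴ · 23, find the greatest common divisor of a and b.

375

min exponent per shared prime: 3 · 5³ = 375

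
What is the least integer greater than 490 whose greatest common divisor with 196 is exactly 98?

686

196 = 98·2. Any k with gcd(k, 196) = 98 is a multiple of 98, say 98s, with s coprime to 2.
Need s > 490/98, so s ≥ 6. First s ≥ 6 with gcd(s, 2) = 1 is s = 7. Thus k = 98·7 = 686.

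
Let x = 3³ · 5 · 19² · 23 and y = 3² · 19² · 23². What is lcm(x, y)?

25780815

max exponent per prime: 3³ · 5 · 19² · 23² = 25780815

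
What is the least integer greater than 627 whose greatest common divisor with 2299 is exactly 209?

836

gcd(t, 2299) = 209 forces 209 | t; write t = 209s. Then gcd(209s, 209·11) = 209·gcd(s, 11), so need gcd(s, 11) = 1.
209s > 627 gives s ≥ 4. The least s ≥ 4 coprime to 11 is 4, so t = 209·4 = 836.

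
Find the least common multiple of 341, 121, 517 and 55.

881485

341 = 11 · 31; 121 = 11²; 517 = 11 · 47; 55 = 5 · 11
lcm takes max exponent of each prime: 5 · 11² · 31 · 47 = 881485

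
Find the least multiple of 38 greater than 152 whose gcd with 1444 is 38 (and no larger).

1444 = 38·38. Any a with gcd(a, 1444) = 38 is a multiple of 38, say 38s, with s coprime to 38.
Need s > 152/38, so s ≥ 5. First s ≥ 5 with gcd(s, 38) = 1 is s = 5. Thus a = 38·5 = 190.

190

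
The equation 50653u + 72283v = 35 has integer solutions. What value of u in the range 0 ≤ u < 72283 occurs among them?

47136

Euclid: 72283 = 1·50653 + 21630; 50653 = 2·21630 + 7393; 21630 = 2·7393 + 6844; 7393 = 1·6844 + 549; 6844 = 12·549 + 256; 549 = 2·256 + 37; 256 = 6·37 + 34; 37 = 1·34 + 3; 34 = 11·3 + 1; 3 = 3·1 + 0 → gcd = 1; 35 = 1·35.
Back-substitution yields 50653·(-23436) + 72283·(16423) = 1, so one solution is u = -23436·35 = -820260, v = 16423·35 = 574805.
Solutions in u differ by 72283/1 = 72283; the one in [0, 72283) is -820260 mod 72283 = 47136.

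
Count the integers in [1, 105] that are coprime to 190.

40

Prime factors of 190: 2, 5, 19. Count integers ≤ 105 divisible by none of them.
By inclusion–exclusion: 105 − ⌊105/2⌋ − ⌊105/5⌋ − ⌊105/19⌋ + ⌊105/10⌋ + ⌊105/38⌋ + ⌊105/95⌋ − ⌊105/190⌋ = 40.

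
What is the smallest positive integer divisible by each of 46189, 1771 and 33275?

22495197725

46189 = 11 · 13 · 17 · 19; 1771 = 7 · 11 · 23; 33275 = 5² · 11³
lcm takes max exponent of each prime: 5² · 7 · 11³ · 13 · 17 · 19 · 23 = 22495197725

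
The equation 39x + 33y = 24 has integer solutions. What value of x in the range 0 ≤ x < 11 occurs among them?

gcd(39, 33) = 3 (Euclid: 39 = 1·33 + 6; 33 = 5·6 + 3; 6 = 2·3 + 0), and 3 | 24.
Extended Euclid: 39·(-5) + 33·(6) = 3. Scale by 8: x₀ = -40.
General solution x = x₀ + 11t; reducing mod 11 gives x = 4 (and y = -4).

4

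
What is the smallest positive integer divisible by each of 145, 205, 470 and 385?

lcm(145, 205) = 145·205/gcd = 29725/5 = 5945
lcm(5945, 470) = 5945·470/gcd = 2794150/5 = 558830
lcm(558830, 385) = 558830·385/gcd = 215149550/5 = 43029910

43029910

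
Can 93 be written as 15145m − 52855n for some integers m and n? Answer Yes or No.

No

gcd(15145, 52855): 52855 = 3·15145 + 7420; 15145 = 2·7420 + 305; 7420 = 24·305 + 100; 305 = 3·100 + 5; 100 = 20·5 + 0 → 5
5 does not divide 93, so a solution does not exist.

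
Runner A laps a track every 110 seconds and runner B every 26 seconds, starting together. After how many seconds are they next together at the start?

1430

gcd first: 110 = 4·26 + 6; 26 = 4·6 + 2; 6 = 3·2 + 0 → gcd = 2
lcm = 110·26/gcd = 2860/2 = 1430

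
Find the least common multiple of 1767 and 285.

8835

gcd first: 1767 = 6·285 + 57; 285 = 5·57 + 0 → gcd = 57
lcm = 1767·285/gcd = 503595/57 = 8835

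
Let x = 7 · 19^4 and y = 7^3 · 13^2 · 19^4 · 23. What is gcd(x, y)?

912247

min exponent per shared prime: 7 · 19^4 = 912247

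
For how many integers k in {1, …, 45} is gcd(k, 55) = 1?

32

Prime factors of 55: 5, 11. Count integers ≤ 45 divisible by none of them.
By inclusion–exclusion: 45 − ⌊45/5⌋ − ⌊45/11⌋ + ⌊45/55⌋ = 32.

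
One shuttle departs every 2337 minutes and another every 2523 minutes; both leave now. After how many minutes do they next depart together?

gcd first: 2523 = 1·2337 + 186; 2337 = 12·186 + 105; 186 = 1·105 + 81; 105 = 1·81 + 24; 81 = 3·24 + 9; 24 = 2·9 + 6; 9 = 1·6 + 3; 6 = 2·3 + 0 → gcd = 3
lcm = 2337·2523/gcd = 5896251/3 = 1965417

1965417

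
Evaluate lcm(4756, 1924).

2287636

gcd first: 4756 = 2·1924 + 908; 1924 = 2·908 + 108; 908 = 8·108 + 44; 108 = 2·44 + 20; 44 = 2·20 + 4; 20 = 5·4 + 0 → gcd = 4
lcm = 4756·1924/gcd = 9150544/4 = 2287636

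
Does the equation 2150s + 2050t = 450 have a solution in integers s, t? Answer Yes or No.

gcd(2150, 2050): 2150 = 1·2050 + 100; 2050 = 20·100 + 50; 100 = 2·50 + 0 → 50
50 divides 450, so a solution exists.

Yes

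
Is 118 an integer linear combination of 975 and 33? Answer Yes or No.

By Bézout, 975x − 33y = 118 has integer solutions iff gcd(975, 33) | 118.
Euclid: 975 = 29·33 + 18; 33 = 1·18 + 15; 18 = 1·15 + 3; 15 = 5·3 + 0. gcd = 3; 118 mod 3 = 1. No.

No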